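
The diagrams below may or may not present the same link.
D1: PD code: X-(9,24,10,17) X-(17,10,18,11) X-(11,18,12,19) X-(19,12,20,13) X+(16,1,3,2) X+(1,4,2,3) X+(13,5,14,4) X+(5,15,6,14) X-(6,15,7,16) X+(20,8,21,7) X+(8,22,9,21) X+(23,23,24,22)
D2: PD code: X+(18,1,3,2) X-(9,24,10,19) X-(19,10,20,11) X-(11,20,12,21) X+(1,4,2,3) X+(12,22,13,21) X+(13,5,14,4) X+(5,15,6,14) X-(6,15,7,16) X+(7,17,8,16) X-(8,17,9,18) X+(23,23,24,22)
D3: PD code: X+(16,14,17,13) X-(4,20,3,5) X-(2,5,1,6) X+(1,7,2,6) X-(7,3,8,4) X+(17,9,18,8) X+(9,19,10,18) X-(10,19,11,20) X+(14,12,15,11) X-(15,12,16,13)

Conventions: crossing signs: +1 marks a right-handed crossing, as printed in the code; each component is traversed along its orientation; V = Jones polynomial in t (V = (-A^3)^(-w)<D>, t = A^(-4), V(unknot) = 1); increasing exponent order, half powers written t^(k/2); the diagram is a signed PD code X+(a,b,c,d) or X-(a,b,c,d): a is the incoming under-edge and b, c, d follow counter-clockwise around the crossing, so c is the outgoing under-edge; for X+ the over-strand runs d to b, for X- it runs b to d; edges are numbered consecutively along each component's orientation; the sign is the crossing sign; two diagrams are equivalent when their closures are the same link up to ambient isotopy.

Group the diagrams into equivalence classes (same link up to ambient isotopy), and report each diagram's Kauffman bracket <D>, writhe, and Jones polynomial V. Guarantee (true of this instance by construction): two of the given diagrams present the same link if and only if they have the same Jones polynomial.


classes: {D1, D2} | {D3}
V(D1) = t^-2 + 2 + t^2  [12 crossings, <D> = A^-2 + 2A^6 + A^14, w = +2]
V(D2) = t^-2 + 2 + t^2  [12 crossings, <D> = A^-2 + 2A^6 + A^14, w = +2]
V(D3) = t^-3 + t^-2 + t^-1 + 1  [10 crossings, <D> = 1 + A^4 + A^8 + A^12, w = 0]
note: 2 classes among 3 diagrams; unequal V(t) rules out equality


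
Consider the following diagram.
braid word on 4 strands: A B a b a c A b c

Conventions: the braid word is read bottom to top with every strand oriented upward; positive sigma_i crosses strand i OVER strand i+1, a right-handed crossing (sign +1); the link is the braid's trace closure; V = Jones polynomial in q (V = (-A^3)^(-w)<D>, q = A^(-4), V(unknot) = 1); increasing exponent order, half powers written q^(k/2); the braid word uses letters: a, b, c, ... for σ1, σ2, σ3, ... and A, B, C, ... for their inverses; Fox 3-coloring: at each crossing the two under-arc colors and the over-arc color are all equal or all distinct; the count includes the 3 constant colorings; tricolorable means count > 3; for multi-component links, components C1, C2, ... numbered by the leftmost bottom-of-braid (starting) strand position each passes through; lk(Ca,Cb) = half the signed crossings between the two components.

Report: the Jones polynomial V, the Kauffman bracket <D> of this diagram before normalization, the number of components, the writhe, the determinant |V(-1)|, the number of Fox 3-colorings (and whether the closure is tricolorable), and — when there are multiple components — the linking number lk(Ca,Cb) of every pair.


V = q + q^3 - q^4
<D> = A^-7 - A^-3 - A^5 (w = +3)
1 component over 9 crossings, w = +3
9 Fox colorings among 3^9, |V(-1)| = 3: tricolorable
why: the span of V is 3, forcing >= 3 crossings in any diagram


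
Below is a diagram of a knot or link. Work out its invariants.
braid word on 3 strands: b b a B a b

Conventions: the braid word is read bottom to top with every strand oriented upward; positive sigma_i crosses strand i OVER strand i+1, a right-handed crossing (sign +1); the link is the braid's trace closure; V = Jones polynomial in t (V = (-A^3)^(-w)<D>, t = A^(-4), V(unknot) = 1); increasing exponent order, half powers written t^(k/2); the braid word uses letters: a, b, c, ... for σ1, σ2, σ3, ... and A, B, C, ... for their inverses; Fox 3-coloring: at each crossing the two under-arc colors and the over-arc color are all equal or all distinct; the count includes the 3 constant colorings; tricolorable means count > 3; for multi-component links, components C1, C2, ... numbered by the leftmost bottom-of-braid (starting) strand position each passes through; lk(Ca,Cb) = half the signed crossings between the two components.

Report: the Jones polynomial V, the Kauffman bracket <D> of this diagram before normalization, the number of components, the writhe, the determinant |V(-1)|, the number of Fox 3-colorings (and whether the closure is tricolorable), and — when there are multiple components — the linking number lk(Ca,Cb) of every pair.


Jones polynomial: V(t) = t - t^2 + 2t^3 - t^4 + t^5 - t^6
<D> = -A^-12 + A^-8 - A^-4 + 2 - A^4 + A^8; writhe +4
components 1, writhe +4 (6 crossings)
3-colorings: 3 of 3^6, det 7 — not tricolorable
note: det 7 = |V(-1)|; not divisible by 3, so not tricolorable


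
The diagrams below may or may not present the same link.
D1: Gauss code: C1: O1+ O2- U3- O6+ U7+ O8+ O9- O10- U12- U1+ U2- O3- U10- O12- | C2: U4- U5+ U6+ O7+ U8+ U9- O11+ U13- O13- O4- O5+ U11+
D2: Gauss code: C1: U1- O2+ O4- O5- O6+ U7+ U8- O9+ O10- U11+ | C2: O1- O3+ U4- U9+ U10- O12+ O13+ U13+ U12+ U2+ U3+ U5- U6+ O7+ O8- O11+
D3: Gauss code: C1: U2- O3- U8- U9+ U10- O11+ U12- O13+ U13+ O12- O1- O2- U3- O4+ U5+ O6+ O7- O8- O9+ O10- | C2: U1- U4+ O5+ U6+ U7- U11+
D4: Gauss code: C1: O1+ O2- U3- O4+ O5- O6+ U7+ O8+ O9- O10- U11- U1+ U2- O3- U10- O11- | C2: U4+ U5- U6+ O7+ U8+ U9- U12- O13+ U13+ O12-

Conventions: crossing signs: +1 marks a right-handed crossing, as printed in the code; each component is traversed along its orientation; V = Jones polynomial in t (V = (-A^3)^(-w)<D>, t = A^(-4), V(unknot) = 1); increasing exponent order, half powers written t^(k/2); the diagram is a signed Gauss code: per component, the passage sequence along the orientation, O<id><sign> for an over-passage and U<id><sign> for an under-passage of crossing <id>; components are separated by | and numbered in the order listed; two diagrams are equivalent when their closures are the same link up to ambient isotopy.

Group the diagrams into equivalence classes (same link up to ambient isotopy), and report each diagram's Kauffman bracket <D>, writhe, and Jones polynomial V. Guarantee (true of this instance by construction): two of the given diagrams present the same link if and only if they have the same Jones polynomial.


classes: {D1, D3, D4} | {D2}
V(D1) = t^(-7/2) - t^(-5/2) + t^(-3/2) - 2t^(-1/2) - t^(3/2)  [13 crossings, <D> = A^-9 + 2A^-1 - A^3 + A^7 - A^11, w = -1]
D2 (bracket A^7 + A^11; 13 crossings at w = +3): V = -t^(-1/2) - t^(1/2)
D3 (bracket A^-9 + 2A^-1 - A^3 + A^7 - A^11; 13 crossings at w = -1): V = t^(-7/2) - t^(-5/2) + t^(-3/2) - 2t^(-1/2) - t^(3/2)
V(D4) = t^(-7/2) - t^(-5/2) + t^(-3/2) - 2t^(-1/2) - t^(3/2)  [13 crossings, <D> = A^-9 + 2A^-1 - A^3 + A^7 - A^11, w = -1]
note: comparing 4 Jones polynomials yields 2 groups


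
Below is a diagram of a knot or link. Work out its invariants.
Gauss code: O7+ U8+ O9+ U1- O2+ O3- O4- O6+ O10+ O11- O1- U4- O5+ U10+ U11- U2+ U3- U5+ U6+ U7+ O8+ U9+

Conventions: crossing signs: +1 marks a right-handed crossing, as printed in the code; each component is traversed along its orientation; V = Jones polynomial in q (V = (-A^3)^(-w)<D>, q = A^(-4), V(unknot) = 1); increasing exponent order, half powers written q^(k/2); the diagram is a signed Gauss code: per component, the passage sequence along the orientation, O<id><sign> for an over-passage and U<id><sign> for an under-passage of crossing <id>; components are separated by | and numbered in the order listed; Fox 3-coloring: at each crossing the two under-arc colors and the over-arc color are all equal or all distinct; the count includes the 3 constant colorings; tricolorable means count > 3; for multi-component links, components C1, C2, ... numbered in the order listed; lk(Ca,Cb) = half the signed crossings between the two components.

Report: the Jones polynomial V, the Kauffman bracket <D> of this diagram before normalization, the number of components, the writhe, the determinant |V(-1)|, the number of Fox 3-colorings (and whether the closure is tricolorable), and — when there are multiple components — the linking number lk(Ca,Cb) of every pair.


V = q + q^3 - q^4
<D> = A^-7 - A^-3 - A^5 (w = +3)
1 component over 11 crossings, w = +3
9 Fox colorings among 3^11, |V(-1)| = 3: tricolorable
why: w = +3 shifts under R1 moves; the (-A^3)^(-3) factor cancels that in V


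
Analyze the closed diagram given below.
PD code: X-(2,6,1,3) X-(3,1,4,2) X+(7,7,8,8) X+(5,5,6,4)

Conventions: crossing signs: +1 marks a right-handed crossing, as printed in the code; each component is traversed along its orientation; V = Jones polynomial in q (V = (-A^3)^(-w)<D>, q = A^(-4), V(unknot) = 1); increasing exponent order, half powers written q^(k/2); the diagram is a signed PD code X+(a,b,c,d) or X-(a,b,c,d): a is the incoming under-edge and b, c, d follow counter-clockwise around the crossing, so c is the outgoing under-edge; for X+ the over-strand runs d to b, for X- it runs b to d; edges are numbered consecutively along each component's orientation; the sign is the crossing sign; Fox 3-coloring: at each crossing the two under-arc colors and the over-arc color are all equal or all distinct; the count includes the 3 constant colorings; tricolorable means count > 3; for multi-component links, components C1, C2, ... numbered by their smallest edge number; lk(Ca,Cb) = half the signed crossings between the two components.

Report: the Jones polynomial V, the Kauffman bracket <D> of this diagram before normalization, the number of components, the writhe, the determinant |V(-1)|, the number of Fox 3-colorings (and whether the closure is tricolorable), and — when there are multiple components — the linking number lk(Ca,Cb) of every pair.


V(q) = q^-3 + q^-2 + q^-1 + 1
bracket: 1 + A^4 + A^8 + A^12, w = 0
3 components, writhe 0, over 4 crossings
lk(C1,C2) = -1
linking number lk(C1,C3) = 0
lk(C2,C3): 0
det 0, colorings 9 of 3^4 — tricolorable
observation: the 3 component pairs carry total linking -1


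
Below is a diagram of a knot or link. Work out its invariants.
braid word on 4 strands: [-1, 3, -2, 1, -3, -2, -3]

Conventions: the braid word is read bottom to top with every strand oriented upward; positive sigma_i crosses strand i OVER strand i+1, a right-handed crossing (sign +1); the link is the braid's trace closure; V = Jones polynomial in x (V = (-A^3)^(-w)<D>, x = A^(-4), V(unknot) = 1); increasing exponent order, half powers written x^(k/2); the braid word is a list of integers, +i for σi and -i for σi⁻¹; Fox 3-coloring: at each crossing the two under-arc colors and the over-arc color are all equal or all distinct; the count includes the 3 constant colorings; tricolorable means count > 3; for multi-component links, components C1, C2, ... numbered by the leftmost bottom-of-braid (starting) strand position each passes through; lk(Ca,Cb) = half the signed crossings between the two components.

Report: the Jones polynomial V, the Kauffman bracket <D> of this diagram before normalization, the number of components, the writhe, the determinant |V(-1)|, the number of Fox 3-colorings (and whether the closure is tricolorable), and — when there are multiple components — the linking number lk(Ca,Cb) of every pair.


V(x) = 1
bracket: -A^-9, w = -3
1 component, writhe -3, over 7 crossings
det 1, colorings 3 of 3^7 — not tricolorable
observation: w = -3 (over 7 crossings) is diagram-only; (-A^3)^(3) removes it from V


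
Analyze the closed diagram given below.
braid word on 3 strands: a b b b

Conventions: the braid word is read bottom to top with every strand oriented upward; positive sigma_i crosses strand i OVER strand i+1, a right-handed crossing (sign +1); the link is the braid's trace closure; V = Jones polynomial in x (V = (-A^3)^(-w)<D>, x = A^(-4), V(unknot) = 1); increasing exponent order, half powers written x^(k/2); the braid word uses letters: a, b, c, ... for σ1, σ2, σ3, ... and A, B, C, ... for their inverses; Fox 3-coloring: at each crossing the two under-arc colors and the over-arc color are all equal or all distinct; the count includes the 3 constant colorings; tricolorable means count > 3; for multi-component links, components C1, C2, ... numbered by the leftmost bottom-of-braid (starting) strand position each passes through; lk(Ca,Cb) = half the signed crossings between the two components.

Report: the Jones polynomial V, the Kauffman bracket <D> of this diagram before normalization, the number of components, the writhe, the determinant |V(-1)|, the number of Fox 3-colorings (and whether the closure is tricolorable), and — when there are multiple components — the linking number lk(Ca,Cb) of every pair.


V = x + x^3 - x^4
<D> = -A^-4 + 1 + A^8 (w = +4)
1 component over 4 crossings, w = +4
9 Fox colorings among 3^4, |V(-1)| = 3: tricolorable
why: w = +4 shifts under R1 moves; the (-A^3)^(-4) factor cancels that in V


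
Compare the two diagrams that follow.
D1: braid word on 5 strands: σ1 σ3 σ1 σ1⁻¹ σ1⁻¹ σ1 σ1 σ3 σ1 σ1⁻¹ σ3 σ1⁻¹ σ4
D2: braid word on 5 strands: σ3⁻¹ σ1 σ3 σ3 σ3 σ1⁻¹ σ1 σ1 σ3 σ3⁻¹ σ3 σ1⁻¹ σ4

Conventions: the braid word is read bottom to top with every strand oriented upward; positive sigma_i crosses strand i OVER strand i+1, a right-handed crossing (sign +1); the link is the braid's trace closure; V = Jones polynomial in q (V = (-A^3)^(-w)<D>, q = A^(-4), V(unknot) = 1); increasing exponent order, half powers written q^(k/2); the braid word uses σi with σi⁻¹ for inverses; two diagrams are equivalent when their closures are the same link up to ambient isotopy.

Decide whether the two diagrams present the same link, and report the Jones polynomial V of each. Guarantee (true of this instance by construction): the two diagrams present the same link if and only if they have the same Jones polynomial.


equivalent: yes
D1 (bracket -A^-3 + A^5 + A^9 + A^13; 13 crossings at w = +5): V = -q^(1/2) - q^(3/2) - q^(5/2) + q^(9/2)
V(D2) = -q^(1/2) - q^(3/2) - q^(5/2) + q^(9/2)  (w +5, c 13, <D> = -A^-3 + A^5 + A^9 + A^13)
key observation: all 2 diagrams share one V(q), hence one class


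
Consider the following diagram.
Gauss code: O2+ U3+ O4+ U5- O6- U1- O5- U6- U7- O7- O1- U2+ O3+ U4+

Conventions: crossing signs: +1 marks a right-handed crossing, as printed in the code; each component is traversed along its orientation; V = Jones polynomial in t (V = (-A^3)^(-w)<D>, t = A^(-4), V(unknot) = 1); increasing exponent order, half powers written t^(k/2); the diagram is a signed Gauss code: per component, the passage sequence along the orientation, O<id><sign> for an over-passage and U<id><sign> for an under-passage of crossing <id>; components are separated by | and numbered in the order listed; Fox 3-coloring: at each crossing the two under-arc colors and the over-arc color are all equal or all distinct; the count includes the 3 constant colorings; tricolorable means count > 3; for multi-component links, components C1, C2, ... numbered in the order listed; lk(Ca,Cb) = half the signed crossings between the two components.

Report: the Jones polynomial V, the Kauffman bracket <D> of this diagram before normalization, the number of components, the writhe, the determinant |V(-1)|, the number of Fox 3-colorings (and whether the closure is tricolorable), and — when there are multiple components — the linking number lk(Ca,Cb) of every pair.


V(t) = -t^-3 + t^-2 - t^-1 + 3 - t + t^2 - t^3
bracket: A^-15 - A^-11 + A^-7 - 3A^-3 + A - A^5 + A^9, w = -1
1 component, writhe -1, over 7 crossings
det 9, colorings 27 of 3^7 — tricolorable
observation: V is palindromic (span 6, det 9): t -> 1/t fixes it; necessary, not sufficient, for amphichirality


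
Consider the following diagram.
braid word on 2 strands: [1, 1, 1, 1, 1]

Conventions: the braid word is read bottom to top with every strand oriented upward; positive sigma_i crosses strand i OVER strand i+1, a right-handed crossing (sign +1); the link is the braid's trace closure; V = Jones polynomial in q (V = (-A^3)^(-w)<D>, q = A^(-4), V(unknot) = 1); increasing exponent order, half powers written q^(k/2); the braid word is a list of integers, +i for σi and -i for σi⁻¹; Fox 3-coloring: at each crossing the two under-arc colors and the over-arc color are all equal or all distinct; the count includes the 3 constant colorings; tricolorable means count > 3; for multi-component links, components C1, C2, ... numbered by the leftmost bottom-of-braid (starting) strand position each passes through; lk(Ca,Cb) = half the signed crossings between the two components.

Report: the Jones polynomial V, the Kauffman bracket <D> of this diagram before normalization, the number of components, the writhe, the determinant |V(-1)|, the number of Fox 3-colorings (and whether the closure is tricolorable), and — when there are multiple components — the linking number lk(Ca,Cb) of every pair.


V(q) = q^2 + q^4 - q^5 + q^6 - q^7
bracket: A^-13 - A^-9 + A^-5 - A^-1 - A^7, w = +5
1 component, writhe +5, over 5 crossings
det 5, colorings 3 of 3^5 — not tricolorable
observation: det 5 = |V(-1)|; not divisible by 3, so not tricolorable


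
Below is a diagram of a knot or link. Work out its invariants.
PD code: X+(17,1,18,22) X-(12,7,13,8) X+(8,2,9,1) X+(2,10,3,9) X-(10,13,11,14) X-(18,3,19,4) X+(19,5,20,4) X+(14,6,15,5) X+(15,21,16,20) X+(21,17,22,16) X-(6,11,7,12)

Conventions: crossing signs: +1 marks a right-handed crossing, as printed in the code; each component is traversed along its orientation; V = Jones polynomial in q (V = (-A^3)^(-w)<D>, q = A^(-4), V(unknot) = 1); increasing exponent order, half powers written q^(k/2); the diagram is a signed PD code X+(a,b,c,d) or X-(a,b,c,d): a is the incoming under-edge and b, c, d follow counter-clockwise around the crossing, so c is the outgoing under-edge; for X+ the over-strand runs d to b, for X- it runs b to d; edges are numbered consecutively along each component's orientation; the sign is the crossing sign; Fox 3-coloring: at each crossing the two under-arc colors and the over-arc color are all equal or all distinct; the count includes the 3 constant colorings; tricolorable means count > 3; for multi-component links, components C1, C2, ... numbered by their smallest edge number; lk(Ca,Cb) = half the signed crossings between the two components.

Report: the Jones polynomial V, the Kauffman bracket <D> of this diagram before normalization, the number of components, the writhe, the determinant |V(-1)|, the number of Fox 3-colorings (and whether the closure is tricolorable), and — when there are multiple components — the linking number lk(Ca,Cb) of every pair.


V(q) = -q^-2 + 2q^-1 - 3 + 6q - 6q^2 + 7q^3 - 6q^4 + 4q^5 - 3q^6 + q^7
bracket: -A^-19 + 3A^-15 - 4A^-11 + 6A^-7 - 7A^-3 + 6A - 6A^5 + 3A^9 - 2A^13 + A^17, w = +3
1 component, writhe +3, over 11 crossings
det 39, colorings 9 of 3^11 — tricolorable
observation: the span of V is 9, forcing >= 9 crossings in any diagram


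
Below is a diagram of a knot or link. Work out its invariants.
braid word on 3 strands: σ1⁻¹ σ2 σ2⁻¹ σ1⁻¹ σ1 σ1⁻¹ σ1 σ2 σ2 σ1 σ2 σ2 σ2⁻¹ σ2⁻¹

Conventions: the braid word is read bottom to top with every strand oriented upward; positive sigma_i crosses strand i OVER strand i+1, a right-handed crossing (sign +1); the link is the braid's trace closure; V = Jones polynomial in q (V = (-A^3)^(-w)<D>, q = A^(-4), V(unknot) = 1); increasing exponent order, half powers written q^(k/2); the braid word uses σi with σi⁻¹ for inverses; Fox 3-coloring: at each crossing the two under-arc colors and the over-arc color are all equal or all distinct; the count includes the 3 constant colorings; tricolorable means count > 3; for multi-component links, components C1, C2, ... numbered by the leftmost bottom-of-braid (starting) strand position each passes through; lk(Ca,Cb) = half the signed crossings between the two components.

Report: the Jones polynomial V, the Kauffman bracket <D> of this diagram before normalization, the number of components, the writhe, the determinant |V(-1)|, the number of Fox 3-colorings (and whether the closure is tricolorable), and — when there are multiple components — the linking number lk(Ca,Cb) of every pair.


V(q) = 1 + q + q^2 + q^3
bracket: A^-6 + A^-2 + A^2 + A^6, w = +2
3 components, writhe +2, over 14 crossings
lk(C1,C2) = 0
linking number lk(C1,C3) = +1
lk(C2,C3): 0
det 0, colorings 9 of 3^14 — tricolorable
observation: the word shrinks to σ1⁻¹ σ2 σ2 σ1 after cancelling


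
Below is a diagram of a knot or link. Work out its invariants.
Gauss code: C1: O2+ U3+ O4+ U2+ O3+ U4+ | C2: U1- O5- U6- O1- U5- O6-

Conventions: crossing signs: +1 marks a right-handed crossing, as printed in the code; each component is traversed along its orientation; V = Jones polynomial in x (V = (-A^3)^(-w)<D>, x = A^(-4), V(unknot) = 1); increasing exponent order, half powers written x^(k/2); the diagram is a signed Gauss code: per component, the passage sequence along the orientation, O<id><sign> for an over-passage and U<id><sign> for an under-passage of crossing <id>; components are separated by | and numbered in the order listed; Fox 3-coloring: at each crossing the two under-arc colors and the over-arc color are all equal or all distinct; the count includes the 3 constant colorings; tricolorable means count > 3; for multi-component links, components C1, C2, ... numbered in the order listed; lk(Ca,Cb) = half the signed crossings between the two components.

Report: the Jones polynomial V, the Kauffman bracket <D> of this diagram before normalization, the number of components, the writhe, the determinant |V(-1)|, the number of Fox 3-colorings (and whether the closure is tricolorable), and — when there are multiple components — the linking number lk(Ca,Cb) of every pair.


Jones polynomial: V(x) = x^(-7/2) - 2x^(-1/2) - 2x^(1/2) + x^(7/2)
<D> = A^-14 - 2A^-2 - 2A^2 + A^14; writhe 0
components 2, writhe 0 (6 crossings)
linking number lk(C1,C2) = 0
3-colorings: 81 of 3^6, det 0 — tricolorable
note: span 7 respects span(V) <= c + mu - 1 = 7 for this 2-component diagram


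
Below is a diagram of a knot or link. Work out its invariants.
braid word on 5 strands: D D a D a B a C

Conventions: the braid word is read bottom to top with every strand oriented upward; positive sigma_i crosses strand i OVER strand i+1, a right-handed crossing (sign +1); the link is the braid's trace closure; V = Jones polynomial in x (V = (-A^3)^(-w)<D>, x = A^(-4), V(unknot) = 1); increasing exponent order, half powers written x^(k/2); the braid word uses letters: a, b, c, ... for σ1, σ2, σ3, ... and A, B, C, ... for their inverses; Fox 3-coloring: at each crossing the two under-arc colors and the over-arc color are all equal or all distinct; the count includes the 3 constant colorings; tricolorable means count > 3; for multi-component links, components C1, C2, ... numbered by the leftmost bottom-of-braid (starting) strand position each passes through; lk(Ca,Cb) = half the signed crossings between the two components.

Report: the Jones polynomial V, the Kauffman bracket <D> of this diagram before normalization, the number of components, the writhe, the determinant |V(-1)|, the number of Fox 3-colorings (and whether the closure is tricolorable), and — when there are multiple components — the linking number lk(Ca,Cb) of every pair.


V = -x^-3 + x^-2 - x^-1 + 3 - x + x^2 - x^3
<D> = -A^-18 + A^-14 - A^-10 + 3A^-6 - A^-2 + A^2 - A^6 (w = -2)
1 component over 8 crossings, w = -2
27 Fox colorings among 3^8, |V(-1)| = 9: tricolorable
why: |V(-1)| = 9: so tricolorable, since 3 divides 9


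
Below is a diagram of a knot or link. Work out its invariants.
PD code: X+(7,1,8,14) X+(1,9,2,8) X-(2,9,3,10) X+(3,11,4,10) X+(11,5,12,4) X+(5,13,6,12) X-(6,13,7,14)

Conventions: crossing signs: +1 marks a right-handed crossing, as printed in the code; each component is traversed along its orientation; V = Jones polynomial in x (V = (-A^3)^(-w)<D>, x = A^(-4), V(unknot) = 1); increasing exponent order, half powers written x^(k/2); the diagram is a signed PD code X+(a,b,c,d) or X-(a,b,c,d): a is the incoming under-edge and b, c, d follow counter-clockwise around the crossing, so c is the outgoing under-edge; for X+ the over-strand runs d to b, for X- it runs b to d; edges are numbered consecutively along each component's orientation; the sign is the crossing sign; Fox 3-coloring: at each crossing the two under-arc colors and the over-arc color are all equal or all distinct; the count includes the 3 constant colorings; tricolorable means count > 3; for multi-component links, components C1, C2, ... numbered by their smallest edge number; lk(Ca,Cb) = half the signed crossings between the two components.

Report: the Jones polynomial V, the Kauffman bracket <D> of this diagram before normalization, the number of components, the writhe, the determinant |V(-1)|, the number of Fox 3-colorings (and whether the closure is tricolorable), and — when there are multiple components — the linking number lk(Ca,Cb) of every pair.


V = x + x^3 - x^4
<D> = A^-7 - A^-3 - A^5 (w = +3)
1 component over 7 crossings, w = +3
9 Fox colorings among 3^7, |V(-1)| = 3: tricolorable
why: the span of V is 3, forcing >= 3 crossings in any diagram


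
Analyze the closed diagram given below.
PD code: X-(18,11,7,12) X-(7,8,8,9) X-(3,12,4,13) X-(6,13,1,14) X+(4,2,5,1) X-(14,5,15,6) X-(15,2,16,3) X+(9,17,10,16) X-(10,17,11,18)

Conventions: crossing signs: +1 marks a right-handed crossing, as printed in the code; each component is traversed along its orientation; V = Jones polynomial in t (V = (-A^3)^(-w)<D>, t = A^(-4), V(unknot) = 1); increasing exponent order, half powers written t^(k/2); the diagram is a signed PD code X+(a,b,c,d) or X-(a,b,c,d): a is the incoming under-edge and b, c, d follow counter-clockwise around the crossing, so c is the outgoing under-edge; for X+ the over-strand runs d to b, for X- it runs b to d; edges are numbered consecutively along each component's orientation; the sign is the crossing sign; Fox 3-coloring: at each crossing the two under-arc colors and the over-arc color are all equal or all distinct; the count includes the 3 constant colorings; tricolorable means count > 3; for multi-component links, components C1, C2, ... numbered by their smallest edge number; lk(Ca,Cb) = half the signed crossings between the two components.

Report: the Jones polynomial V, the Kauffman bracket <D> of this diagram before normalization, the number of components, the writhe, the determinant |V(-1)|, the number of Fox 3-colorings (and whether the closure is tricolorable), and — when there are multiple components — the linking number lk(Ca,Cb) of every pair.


V = -t^(-9/2) - t^(-5/2) + t^(-3/2) - t^(-1/2)
<D> = A^-13 - A^-9 + A^-5 + A^3 (w = -5)
2 components over 9 crossings, w = -5
lk(C1,C2): -2
3 Fox colorings among 3^9, |V(-1)| = 4: not tricolorable
why: w = -5 (over 9 crossings) is diagram-only; (-A^3)^(5) removes it from V


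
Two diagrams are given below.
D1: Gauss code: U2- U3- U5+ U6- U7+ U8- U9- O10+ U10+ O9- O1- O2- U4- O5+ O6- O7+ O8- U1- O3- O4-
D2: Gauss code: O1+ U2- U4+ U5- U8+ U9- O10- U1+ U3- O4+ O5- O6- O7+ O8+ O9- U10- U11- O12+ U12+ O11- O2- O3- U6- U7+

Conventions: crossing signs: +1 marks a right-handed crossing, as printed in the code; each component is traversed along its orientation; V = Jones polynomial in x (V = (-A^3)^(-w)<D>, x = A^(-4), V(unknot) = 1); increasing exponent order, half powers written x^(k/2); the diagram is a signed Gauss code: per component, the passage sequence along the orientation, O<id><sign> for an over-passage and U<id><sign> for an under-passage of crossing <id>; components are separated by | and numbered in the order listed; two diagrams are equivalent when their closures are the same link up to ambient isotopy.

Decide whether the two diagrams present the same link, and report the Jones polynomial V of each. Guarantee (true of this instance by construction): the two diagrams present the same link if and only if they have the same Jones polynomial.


equivalent: no
V(D1) = -x^-4 + x^-3 + x^-1  (w -4, c 10, <D> = A^-8 + 1 - A^4)
V(D2) = 1  (w -2, c 12, <D> = A^-6)
why: comparing 2 Jones polynomials yields 2 groups


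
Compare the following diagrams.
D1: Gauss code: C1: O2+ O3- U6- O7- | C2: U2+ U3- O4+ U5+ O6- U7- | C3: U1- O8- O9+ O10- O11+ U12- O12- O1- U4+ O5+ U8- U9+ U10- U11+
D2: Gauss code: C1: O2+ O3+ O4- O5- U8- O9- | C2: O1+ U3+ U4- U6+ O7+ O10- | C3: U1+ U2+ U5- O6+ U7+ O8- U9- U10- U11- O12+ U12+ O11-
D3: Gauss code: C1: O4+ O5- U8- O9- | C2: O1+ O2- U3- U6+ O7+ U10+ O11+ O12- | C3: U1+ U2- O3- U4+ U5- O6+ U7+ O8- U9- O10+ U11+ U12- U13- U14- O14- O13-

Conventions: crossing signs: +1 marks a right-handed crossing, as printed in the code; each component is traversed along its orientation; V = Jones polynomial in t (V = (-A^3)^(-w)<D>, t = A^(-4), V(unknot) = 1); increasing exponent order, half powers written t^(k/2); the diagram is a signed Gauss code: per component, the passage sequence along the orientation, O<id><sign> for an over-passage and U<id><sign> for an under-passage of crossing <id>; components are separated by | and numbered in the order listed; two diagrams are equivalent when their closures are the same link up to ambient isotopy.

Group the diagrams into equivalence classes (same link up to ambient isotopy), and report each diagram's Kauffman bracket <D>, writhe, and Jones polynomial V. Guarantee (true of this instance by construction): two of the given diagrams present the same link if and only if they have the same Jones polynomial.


grouping into links: {D1, D2, D3}
V(D1) = t^-2 + 2 + t^2  (w -2, c 12, <D> = A^-14 + 2A^-6 + A^2)
V(D2) = t^-2 + 2 + t^2  [12 crossings, <D> = A^-8 + 2 + A^8, w = 0]
D3 (bracket A^-14 + 2A^-6 + A^2; 14 crossings at w = -2): V = t^-2 + 2 + t^2
why: one V(t) for all 3 diagrams — one class (guaranteed)


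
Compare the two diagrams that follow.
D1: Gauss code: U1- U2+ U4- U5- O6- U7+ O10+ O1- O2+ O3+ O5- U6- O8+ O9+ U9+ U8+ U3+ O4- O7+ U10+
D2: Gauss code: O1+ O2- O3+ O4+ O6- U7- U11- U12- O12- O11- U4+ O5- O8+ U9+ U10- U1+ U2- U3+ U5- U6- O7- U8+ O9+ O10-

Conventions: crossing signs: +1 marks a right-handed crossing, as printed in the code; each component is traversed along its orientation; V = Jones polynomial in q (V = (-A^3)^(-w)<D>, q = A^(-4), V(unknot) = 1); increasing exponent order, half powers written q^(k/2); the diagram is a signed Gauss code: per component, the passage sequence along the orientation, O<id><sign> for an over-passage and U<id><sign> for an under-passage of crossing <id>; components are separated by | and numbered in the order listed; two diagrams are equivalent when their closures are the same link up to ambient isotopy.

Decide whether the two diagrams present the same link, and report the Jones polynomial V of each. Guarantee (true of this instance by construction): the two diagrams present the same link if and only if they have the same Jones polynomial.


same link: yes
V(D1) = q^-2 - q^-1 + 1 - q + q^2  [10 crossings, <D> = A^-2 - A^2 + A^6 - A^10 + A^14, w = +2]
V(D2) = q^-2 - q^-1 + 1 - q + q^2  (w -2, c 12, <D> = A^-14 - A^-10 + A^-6 - A^-2 + A^2)
note: from 10 to 12 crossings by R-moves: one link, two diagrams


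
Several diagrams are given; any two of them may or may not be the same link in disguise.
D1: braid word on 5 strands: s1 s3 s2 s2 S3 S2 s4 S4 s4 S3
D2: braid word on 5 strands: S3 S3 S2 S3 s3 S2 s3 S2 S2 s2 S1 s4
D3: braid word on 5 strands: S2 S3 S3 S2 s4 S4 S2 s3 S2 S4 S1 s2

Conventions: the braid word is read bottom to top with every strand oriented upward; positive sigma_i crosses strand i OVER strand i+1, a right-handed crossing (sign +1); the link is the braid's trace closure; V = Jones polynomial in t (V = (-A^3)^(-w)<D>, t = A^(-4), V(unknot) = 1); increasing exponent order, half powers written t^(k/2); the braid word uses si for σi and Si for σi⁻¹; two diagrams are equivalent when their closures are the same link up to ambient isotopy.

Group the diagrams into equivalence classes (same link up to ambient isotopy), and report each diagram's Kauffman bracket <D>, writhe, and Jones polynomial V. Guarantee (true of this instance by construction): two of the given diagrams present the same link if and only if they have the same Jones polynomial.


equivalence classes: {D1} | {D2, D3}
D1 (bracket A^6; 10 crossings at w = +2): V = 1
V(D2) = -t^-6 + t^-5 - t^-4 + 2t^-3 - t^-2 + t^-1  (w -4, c 12, <D> = A^-8 - A^-4 + 2 - A^4 + A^8 - A^12)
V(D3) = -t^-6 + t^-5 - t^-4 + 2t^-3 - t^-2 + t^-1  [12 crossings, <D> = A^-14 - A^-10 + 2A^-6 - A^-2 + A^2 - A^6, w = -6]
key observation: 2 classes among 3 diagrams; unequal V(t) rules out equality


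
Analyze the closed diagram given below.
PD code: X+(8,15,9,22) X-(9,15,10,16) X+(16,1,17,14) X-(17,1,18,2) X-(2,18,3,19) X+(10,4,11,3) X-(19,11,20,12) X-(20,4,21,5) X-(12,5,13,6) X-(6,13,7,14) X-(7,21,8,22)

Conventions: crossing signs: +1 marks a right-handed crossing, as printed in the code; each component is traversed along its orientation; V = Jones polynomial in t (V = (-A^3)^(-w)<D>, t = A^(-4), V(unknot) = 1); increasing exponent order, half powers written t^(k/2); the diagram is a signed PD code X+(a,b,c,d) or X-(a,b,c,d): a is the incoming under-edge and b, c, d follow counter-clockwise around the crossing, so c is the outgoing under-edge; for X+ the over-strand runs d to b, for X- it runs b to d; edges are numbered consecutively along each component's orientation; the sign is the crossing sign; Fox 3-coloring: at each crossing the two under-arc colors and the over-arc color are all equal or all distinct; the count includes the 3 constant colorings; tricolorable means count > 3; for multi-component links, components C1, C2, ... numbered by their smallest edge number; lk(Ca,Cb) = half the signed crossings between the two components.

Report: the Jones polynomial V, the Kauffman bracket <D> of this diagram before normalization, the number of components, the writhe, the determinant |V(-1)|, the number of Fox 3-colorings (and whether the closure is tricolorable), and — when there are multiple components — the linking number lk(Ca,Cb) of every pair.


V = -t^(-11/2) + t^(-9/2) - t^(-7/2) - t^(-3/2)
<D> = A^-9 + A^-1 - A^3 + A^7 (w = -5)
2 components over 11 crossings, w = -5
lk(C1,C2): -2
3 Fox colorings among 3^11, |V(-1)| = 4: not tricolorable
why: summing lk over 1 pair gives -2


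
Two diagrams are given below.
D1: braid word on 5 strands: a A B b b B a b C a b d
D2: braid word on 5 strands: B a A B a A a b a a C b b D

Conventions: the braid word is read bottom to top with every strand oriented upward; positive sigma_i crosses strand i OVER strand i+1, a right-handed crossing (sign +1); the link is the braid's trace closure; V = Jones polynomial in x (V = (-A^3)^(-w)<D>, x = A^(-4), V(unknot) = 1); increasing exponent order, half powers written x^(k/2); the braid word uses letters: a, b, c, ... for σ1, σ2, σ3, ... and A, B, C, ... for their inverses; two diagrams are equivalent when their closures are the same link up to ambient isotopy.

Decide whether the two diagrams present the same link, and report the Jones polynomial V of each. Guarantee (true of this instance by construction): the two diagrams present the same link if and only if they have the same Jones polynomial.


equivalent: yes
D1 (bracket -A^-4 + 1 + A^8; 12 crossings at w = +4): V = x + x^3 - x^4
D2 (bracket -A^-10 + A^-6 + A^2; 14 crossings at w = +2): V = x + x^3 - x^4
key observation: one V(x) for all 2 diagrams — one class (guaranteed)


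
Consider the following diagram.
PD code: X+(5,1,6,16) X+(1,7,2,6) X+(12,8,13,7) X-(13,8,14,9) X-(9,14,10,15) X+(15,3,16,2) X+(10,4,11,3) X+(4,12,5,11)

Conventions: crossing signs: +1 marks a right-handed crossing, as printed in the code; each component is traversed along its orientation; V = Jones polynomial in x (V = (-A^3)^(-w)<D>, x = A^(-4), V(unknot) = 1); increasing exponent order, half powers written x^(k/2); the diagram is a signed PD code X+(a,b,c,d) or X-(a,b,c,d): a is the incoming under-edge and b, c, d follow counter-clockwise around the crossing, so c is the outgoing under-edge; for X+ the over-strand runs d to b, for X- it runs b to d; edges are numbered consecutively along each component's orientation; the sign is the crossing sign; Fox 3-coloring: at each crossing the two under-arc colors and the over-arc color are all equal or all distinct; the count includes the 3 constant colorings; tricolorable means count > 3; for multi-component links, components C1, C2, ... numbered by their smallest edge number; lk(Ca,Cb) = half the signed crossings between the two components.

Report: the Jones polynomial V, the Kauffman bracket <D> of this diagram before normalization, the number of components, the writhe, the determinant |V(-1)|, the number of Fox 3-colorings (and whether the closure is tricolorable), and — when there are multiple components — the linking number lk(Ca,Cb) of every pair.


V(x) = x - x^2 + 2x^3 - x^4 + x^5 - x^6
bracket: -A^-12 + A^-8 - A^-4 + 2 - A^4 + A^8, w = +4
1 component, writhe +4, over 8 crossings
det 7, colorings 3 of 3^8 — not tricolorable
observation: V spans 5 powers of x: at least 5 crossings in any diagram


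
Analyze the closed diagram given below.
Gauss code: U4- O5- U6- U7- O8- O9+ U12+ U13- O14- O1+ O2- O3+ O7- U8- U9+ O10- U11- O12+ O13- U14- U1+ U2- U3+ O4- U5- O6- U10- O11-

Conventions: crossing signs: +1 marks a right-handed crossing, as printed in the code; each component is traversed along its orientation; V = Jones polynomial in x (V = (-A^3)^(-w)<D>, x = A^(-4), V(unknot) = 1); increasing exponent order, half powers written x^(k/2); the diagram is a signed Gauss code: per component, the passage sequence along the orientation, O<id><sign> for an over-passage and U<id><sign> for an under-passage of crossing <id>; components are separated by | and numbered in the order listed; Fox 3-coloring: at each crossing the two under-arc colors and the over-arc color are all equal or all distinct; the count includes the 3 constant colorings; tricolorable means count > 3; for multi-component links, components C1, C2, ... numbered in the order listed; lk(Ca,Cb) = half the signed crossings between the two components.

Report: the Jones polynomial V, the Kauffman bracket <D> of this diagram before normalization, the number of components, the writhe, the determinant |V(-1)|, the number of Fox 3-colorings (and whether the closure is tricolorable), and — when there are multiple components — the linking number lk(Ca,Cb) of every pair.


Jones polynomial: V(x) = -x^-7 + x^-6 - x^-5 + x^-4 + x^-2
<D> = A^-10 + A^-2 - A^2 + A^6 - A^10; writhe -6
components 1, writhe -6 (14 crossings)
3-colorings: 3 of 3^14, det 5 — not tricolorable
note: |V(-1)| = 5: so not tricolorable, since 3 does not divide 5


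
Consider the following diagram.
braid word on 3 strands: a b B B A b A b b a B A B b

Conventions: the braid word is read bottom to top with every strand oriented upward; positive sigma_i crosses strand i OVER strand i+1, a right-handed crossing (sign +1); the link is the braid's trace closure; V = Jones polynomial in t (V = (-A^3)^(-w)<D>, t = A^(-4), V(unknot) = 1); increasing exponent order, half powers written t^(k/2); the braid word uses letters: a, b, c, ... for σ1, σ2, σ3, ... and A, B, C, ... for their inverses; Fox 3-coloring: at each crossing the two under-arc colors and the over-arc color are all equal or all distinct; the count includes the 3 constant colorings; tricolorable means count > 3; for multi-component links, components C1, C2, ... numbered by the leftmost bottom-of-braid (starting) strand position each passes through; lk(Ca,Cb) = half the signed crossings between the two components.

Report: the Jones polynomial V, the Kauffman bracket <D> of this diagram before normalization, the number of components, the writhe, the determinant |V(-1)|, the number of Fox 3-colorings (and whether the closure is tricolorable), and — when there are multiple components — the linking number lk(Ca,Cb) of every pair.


Jones polynomial: V(t) = -t^-3 + 2t^-2 - 2t^-1 + 3 - 2t + 2t^2 - t^3
<D> = -A^-12 + 2A^-8 - 2A^-4 + 3 - 2A^4 + 2A^8 - A^12; writhe 0
components 1, writhe 0 (14 crossings)
3-colorings: 3 of 3^14, det 13 — not tricolorable
note: w = 0 (over 14 crossings) is diagram-only; (-A^3)^(0) removes it from V
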